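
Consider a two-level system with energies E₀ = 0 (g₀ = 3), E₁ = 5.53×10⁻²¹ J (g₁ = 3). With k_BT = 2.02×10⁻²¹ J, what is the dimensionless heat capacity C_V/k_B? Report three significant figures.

0.428

Eᵢ/kT = 0, 2.7376.
Z = Σ gᵢe^(−Eᵢ/kT) = 3·e^(−0) + 3·e^(−2.7376) = 3.0000 + 0.19418 = 3.1942.
⟨E⟩ = 0.33618, ⟨E²⟩ = 1.8591.
C_V/k_B = (⟨E²⟩ − ⟨E⟩²)/(kT)² = (1.8591 − 0.11302)/4.0804 = 0.428.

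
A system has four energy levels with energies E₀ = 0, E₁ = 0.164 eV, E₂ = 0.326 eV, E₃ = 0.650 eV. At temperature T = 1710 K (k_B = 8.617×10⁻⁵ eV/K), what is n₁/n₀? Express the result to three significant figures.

k_BT = 8.617×10⁻⁵ × 1710 K = 0.14735 eV.
n₁/n₀ = exp[−(E₁−E₀)/kT] = exp(−(0.164 eV)/(0.14735 eV)) = exp(-1.1130) = 0.329.

0.329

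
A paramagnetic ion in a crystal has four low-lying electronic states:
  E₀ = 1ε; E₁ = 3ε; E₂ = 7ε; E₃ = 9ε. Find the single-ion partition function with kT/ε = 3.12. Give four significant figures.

Z = 1.270

Eᵢ/kT = 0.320513, 0.961538, 2.24359, 2.88462.
Z = Σ e^(−Eᵢ/kT) = e^(−0.320513) + e^(−0.961538) + e^(−2.24359) + e^(−2.88462) = 0.725777 + 0.382304 + 0.106077 + 0.0558760 = 1.27003.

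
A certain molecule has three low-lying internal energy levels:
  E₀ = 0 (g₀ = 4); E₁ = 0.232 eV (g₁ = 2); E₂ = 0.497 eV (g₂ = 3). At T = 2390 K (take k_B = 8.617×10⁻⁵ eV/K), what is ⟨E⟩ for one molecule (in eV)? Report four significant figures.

k_BT = 8.617×10⁻⁵ × 2390 K = 0.205946 eV.
Eᵢ/kT = 0, 1.12651, 2.41325.
Z = Σ gᵢe^(−Eᵢ/kT) = 4·e^(−0) + 2·e^(−1.12651) + 3·e^(−2.41325) = 4.00000 + 0.648325 + 0.268572 = 4.91690.
⟨E⟩ = Σ Eᵢ gᵢe^(−Eᵢ/kT) / Z = (0·4.00000 + 0.232·0.648325 + 0.497·0.268572) / 4.91690 = 0.05774 eV.

0.05774 eV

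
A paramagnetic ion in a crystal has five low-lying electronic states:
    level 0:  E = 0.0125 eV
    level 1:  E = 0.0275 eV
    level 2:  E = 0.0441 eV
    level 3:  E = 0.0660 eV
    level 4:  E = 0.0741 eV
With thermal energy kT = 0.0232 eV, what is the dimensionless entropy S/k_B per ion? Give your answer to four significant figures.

Eᵢ/kT = 0.538793, 1.18534, 1.90086, 2.84483, 3.19397.
Z = Σ e^(−Eᵢ/kT) = e^(−0.538793) + e^(−1.18534) + e^(−1.90086) + e^(−2.84483) + e^(−3.19397) = 0.583452 + 0.305642 + 0.149440 + 0.0581442 + 0.0410087 = 1.13769.
⟨E⟩ = Σ EᵢPᵢ = 0.0256352 eV.
S/k_B = ln Z + ⟨E⟩/kT = ln(1.13769) + 0.0256352/0.0232 = 0.129000 + 1.10497 = 1.234.

1.234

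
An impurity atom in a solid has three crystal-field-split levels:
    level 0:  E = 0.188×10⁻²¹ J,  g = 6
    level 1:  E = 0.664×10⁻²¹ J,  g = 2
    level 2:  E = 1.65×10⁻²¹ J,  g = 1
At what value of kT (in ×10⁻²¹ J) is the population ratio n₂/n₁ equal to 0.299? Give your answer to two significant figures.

n₂/n₁ = (g₂/g₁) exp[−(E₂−E₁)/kT] = 0.299.
⇒ (E₂−E₁)/kT = ln((1/2)/0.299) = ln(1.672) = 0.5140.
kT = 0.986 ×10⁻²¹ J / 0.5140 = 1.9 ×10⁻²¹ J.

1.9 ×10⁻²¹ J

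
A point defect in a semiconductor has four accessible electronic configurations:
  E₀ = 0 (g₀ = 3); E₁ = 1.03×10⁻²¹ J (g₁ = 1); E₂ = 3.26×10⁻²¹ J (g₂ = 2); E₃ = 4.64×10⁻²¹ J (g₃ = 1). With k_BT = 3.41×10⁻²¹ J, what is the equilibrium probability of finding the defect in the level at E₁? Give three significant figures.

0.155

Eᵢ/kT = 0, 0.30205, 0.95601, 1.3607.
Z = Σ gᵢe^(−Eᵢ/kT) = 3·e^(−0) + 1·e^(−0.30205) + 2·e^(−0.95601) + 1·e^(−1.3607) = 3.0000 + 0.73930 + 0.76885 + 0.25648 = 4.7646.
P₁ = g₁ e^(−E₁/kT) / Z = 0.73930/4.7646 = 0.155.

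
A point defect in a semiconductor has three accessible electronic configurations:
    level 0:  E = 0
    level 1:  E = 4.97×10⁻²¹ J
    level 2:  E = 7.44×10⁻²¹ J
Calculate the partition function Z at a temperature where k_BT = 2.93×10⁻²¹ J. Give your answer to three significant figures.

Z = 1.26

Eᵢ/kT = 0, 1.6962, 2.5392.
Z = Σ e^(−Eᵢ/kT) = e^(−0) + e^(−1.6962) + e^(−2.5392) = 1.0000 + 0.18338 + 0.078930 = 1.2623.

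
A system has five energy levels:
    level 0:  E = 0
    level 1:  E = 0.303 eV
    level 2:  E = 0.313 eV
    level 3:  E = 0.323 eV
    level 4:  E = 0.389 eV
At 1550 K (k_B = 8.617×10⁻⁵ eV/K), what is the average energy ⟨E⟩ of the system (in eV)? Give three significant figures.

0.0829 eV

k_BT = 8.617×10⁻⁵ × 1550 K = 0.13356 eV.
Eᵢ/kT = 0, 2.2686, 2.3435, 2.4184, 2.9125.
Z = Σ e^(−Eᵢ/kT) = e^(−0) + e^(−2.2686) + e^(−2.3435) + e^(−2.4184) + e^(−2.9125) = 1.0000 + 0.10346 + 0.095991 + 0.089064 + 0.054340 = 1.3429.
⟨E⟩ = Σ Eᵢ e^(−Eᵢ/kT) / Z = (0·1.0000 + 0.303·0.10346 + 0.313·0.095991 + 0.323·0.089064 + 0.389·0.054340) / 1.3429 = 0.0829 eV.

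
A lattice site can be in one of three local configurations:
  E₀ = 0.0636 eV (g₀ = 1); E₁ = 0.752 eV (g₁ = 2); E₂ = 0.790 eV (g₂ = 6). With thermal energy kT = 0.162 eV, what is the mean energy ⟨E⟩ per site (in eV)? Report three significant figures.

Eᵢ/kT = 0.39259, 4.6420, 4.8765.
Z = Σ gᵢe^(−Eᵢ/kT) = 1·e^(−0.39259) + 2·e^(−4.6420) + 6·e^(−4.8765) = 0.67531 + 0.019277 + 0.045742 = 0.74033.
⟨E⟩ = Σ Eᵢ gᵢe^(−Eᵢ/kT) / Z = (0.0636·0.67531 + 0.752·0.019277 + 0.790·0.045742) / 0.74033 = 0.126 eV.

0.126 eV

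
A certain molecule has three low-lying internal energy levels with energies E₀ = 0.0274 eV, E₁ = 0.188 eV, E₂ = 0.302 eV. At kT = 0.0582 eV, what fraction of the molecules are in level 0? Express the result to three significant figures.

Eᵢ/kT = 0.47079, 3.2302, 5.1890.
Z = Σ e^(−Eᵢ/kT) = e^(−0.47079) + e^(−3.2302) + e^(−5.1890) = 0.62451 + 0.039550 + 0.0055776 = 0.66964.
P₀ = e^(−E₀/kT) / Z = 0.62451/0.66964 = 0.933.

0.933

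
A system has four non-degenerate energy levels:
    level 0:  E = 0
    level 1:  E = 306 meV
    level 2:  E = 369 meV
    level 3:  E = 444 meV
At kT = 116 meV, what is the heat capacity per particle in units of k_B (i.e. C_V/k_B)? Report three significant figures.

Eᵢ/kT = 0, 2.6379, 3.1810, 3.8276.
Z = Σ e^(−Eᵢ/kT) = e^(−0) + e^(−2.6379) + e^(−3.1810) + e^(−3.8276) = 1.0000 + 0.071511 + 0.041544 + 0.021762 = 1.1348.
⟨E⟩ = 41.306 meV, ⟨E²⟩ = 14666 meV².
C_V/k_B = (⟨E²⟩ − ⟨E⟩²)/(kT)² = (14666 − 1706.2)/13456 = 0.963.

0.963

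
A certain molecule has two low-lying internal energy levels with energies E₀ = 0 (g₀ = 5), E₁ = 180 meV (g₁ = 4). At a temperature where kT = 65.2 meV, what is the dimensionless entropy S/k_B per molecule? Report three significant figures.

1.79

Eᵢ/kT = 0, 2.7607.
Z = Σ gᵢe^(−Eᵢ/kT) = 5·e^(−0) + 4·e^(−2.7607) = 5.0000 + 0.25299 = 5.2530.
⟨E⟩ = Σ EᵢPᵢ = 8.6690 meV.
S/k_B = ln Z + ⟨E⟩/kT = ln(5.2530) + 8.6690/65.2 = 1.6588 + 0.13296 = 1.79.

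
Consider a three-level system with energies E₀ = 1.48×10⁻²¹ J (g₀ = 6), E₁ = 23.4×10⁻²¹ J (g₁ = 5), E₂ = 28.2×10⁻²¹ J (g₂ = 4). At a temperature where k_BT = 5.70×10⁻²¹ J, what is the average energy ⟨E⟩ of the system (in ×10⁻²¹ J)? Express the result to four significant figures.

Eᵢ/kT = 0.259649, 4.10526, 4.94737.
Z = Σ gᵢe^(−Eᵢ/kT) = 6·e^(−0.259649) + 5·e^(−4.10526) + 4·e^(−4.94737) = 4.62793 + 0.0824287 + 0.0284083 = 4.73877.
⟨E⟩ = Σ Eᵢ gᵢe^(−Eᵢ/kT) / Z = (1.48·4.62793 + 23.4·0.0824287 + 28.2·0.0284083) / 4.73877 = 2.021 ×10⁻²¹ J.

2.021 ×10⁻²¹ J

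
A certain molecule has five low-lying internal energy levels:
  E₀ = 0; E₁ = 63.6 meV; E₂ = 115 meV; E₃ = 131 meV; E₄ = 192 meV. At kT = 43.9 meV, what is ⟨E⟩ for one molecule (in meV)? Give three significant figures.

23.6 meV

Eᵢ/kT = 0, 1.4487, 2.6196, 2.9841, 4.3736.
Z = Σ e^(−Eᵢ/kT) = e^(−0) + e^(−1.4487) + e^(−2.6196) + e^(−2.9841) + e^(−4.3736) = 1.0000 + 0.23488 + 0.072832 + 0.050585 + 0.012606 = 1.3709.
⟨E⟩ = Σ Eᵢ e^(−Eᵢ/kT) / Z = (0·1.0000 + 63.6·0.23488 + 115·0.072832 + 131·0.050585 + 192·0.012606) / 1.3709 = 23.6 meV.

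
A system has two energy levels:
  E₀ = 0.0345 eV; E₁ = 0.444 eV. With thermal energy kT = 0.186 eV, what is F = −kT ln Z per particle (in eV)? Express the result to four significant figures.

0.01498 eV

Eᵢ/kT = 0.185484, 2.38710.
Z = Σ e^(−Eᵢ/kT) = e^(−0.185484) + e^(−2.38710) = 0.830702 + 0.0918958 = 0.922598.
F = −kT ln Z = −0.186 × ln(0.922598) = −0.186 × -0.0805617 = 0.01498 eV.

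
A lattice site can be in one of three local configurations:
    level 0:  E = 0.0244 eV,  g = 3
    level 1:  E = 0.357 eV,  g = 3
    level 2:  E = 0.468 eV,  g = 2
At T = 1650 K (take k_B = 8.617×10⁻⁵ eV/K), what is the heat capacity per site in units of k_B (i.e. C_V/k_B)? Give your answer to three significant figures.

k_BT = 8.617×10⁻⁵ × 1650 K = 0.14218 eV.
Eᵢ/kT = 0.17161, 2.5109, 3.2916.
Z = Σ gᵢe^(−Eᵢ/kT) = 3·e^(−0.17161) + 3·e^(−2.5109) + 2·e^(−3.2916) = 2.5269 + 0.24359 + 0.074389 = 2.8449.
⟨E⟩ = 0.064478 eV, ⟨E²⟩ = 0.017169 eV².
C_V/k_B = (⟨E²⟩ − ⟨E⟩²)/(kT)² = (0.017169 − 0.0041574)/0.020215 = 0.644.

0.644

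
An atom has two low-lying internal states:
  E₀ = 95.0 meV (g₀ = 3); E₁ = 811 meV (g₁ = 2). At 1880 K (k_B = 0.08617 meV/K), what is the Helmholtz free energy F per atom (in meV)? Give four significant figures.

k_BT = 0.08617 × 1880 K = 162.000 meV.
Eᵢ/kT = 0.586420, 5.00617.
Z = Σ gᵢe^(−Eᵢ/kT) = 3·e^(−0.586420) + 2·e^(−5.00617) = 1.66895 + 0.0133930 = 1.68234.
F = −kT ln Z = −162.000 × ln(1.68234) = −162.000 × 0.520186 = -84.27 meV.

-84.27 meV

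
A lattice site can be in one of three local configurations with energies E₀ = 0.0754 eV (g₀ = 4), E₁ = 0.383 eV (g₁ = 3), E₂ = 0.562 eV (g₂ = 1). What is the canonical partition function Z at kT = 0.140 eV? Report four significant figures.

Z = 2.547

Eᵢ/kT = 0.538571, 2.73571, 4.01429.
Z = Σ gᵢe^(−Eᵢ/kT) = 4·e^(−0.538571) + 3·e^(−2.73571) + 1·e^(−4.01429) = 2.33433 + 0.194544 + 0.0180558 = 2.54693.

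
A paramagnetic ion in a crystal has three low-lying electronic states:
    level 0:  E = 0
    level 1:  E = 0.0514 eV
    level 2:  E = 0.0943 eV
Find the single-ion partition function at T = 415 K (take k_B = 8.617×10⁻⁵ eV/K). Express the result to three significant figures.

k_BT = 8.617×10⁻⁵ × 415 K = 0.035761 eV.
Eᵢ/kT = 0, 1.4373, 2.6370.
Z = Σ e^(−Eᵢ/kT) = e^(−0) + e^(−1.4373) + e^(−2.6370) = 1.0000 + 0.23757 + 0.071576 = 1.3091.

Z = 1.31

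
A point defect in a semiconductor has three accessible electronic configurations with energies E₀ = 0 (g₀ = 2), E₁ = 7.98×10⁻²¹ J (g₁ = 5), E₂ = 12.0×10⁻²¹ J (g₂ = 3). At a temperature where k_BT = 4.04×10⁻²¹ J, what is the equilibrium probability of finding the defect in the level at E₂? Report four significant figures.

0.05403

Eᵢ/kT = 0, 1.97525, 2.97030.
Z = Σ gᵢe^(−Eᵢ/kT) = 2·e^(−0) + 5·e^(−1.97525) + 3·e^(−2.97030) = 2.00000 + 0.693633 + 0.153864 = 2.84750.
P₂ = g₂ e^(−E₂/kT) / Z = 0.153864/2.84750 = 0.05403.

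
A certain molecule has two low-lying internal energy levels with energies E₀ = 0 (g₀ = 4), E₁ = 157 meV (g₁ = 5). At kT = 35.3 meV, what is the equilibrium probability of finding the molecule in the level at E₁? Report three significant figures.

Eᵢ/kT = 0, 4.4476.
Z = Σ gᵢe^(−Eᵢ/kT) = 4·e^(−0) + 5·e^(−4.4476) = 4.0000 + 0.058533 = 4.0585.
P₁ = g₁ e^(−E₁/kT) / Z = 0.058533/4.0585 = 0.0144.

0.0144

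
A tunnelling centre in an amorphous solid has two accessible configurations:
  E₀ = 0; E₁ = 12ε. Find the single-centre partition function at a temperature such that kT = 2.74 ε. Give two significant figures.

Eᵢ/kT = 0, 4.380.
Z = Σ e^(−Eᵢ/kT) = e^(−0) + e^(−4.380) = 1.000 + 0.01253 = 1.013.

Z = 1.0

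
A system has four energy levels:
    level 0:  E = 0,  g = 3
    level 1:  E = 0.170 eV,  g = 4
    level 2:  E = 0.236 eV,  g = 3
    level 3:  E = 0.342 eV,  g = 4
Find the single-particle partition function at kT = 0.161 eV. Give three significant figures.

Z = 5.56

Eᵢ/kT = 0, 1.0559, 1.4658, 2.1242.
Z = Σ gᵢe^(−Eᵢ/kT) = 3·e^(−0) + 4·e^(−1.0559) + 3·e^(−1.4658) + 4·e^(−2.1242) = 3.0000 + 1.3915 + 0.69268 + 0.47811 = 5.5623.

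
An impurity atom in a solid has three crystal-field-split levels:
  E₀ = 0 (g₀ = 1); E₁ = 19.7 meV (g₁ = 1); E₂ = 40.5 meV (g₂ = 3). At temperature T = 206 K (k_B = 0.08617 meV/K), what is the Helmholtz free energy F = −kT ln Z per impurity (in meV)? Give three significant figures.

k_BT = 0.08617 × 206 K = 17.751 meV.
Eᵢ/kT = 0, 1.1098, 2.2816.
Z = Σ gᵢe^(−Eᵢ/kT) = 1·e^(−0) + 1·e^(−1.1098) + 3·e^(−2.2816) = 1.0000 + 0.32962 + 0.30636 = 1.6360.
F = −kT ln Z = −17.751 × ln(1.6360) = −17.751 × 0.49225 = -8.74 meV.

-8.74 meV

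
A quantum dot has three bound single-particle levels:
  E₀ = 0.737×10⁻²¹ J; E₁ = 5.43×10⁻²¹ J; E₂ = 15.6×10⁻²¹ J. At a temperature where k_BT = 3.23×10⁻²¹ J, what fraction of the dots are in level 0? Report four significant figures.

0.8039

Eᵢ/kT = 0.228173, 1.68111, 4.82972.
Z = Σ e^(−Eᵢ/kT) = e^(−0.228173) + e^(−1.68111) + e^(−4.82972) = 0.795987 + 0.186167 + 0.00798876 = 0.990143.
P₀ = e^(−E₀/kT) / Z = 0.795987/0.990143 = 0.8039.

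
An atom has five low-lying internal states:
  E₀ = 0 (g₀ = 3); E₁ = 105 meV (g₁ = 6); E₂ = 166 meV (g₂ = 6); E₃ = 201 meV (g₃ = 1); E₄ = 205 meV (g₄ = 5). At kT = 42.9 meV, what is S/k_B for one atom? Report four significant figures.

1.848

Eᵢ/kT = 0, 2.44755, 3.86946, 4.68531, 4.77855.
Z = Σ gᵢe^(−Eᵢ/kT) = 3·e^(−0) + 6·e^(−2.44755) + 6·e^(−3.86946) + 1·e^(−4.68531) + 5·e^(−4.77855) = 3.00000 + 0.519032 + 0.125218 + 0.00922987 + 0.0420409 = 3.69552.
⟨E⟩ = Σ EᵢPᵢ = 23.2060 meV.
S/k_B = ln Z + ⟨E⟩/kT = ln(3.69552) + 23.2060/42.9 = 1.30712 + 0.540932 = 1.848.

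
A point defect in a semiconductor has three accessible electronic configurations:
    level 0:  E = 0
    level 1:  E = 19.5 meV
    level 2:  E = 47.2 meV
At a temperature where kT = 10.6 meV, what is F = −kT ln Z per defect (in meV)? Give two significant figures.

-1.7 meV

Eᵢ/kT = 0, 1.840, 4.453.
Z = Σ e^(−Eᵢ/kT) = e^(−0) + e^(−1.840) + e^(−4.453) = 1.000 + 0.1588 + 0.01164 = 1.170.
F = −kT ln Z = −10.6 × ln(1.170) = −10.6 × 0.1570 = -1.7 meV.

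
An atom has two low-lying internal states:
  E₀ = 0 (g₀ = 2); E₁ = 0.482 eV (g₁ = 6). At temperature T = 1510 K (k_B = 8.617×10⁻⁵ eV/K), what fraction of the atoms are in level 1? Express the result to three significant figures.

0.0688

k_BT = 8.617×10⁻⁵ × 1510 K = 0.13012 eV.
Eᵢ/kT = 0, 3.7043.
Z = Σ gᵢe^(−Eᵢ/kT) = 2·e^(−0) + 6·e^(−3.7043) = 2.0000 + 0.14770 = 2.1477.
P₁ = g₁ e^(−E₁/kT) / Z = 0.14770/2.1477 = 0.0688.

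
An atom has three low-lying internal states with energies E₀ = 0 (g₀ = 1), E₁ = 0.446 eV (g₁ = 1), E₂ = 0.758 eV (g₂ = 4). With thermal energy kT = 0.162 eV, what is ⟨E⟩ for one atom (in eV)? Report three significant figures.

0.0514 eV

Eᵢ/kT = 0, 2.7531, 4.6790.
Z = Σ gᵢe^(−Eᵢ/kT) = 1·e^(−0) + 1·e^(−2.7531) + 4·e^(−4.6790) = 1.0000 + 0.063730 + 0.037153 = 1.1009.
⟨E⟩ = Σ Eᵢ gᵢe^(−Eᵢ/kT) / Z = (0·1.0000 + 0.446·0.063730 + 0.758·0.037153) / 1.1009 = 0.0514 eV.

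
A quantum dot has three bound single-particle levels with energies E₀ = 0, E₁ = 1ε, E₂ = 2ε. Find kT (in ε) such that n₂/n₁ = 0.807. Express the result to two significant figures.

4.7 ε

n₂/n₁ = exp[−(E₂−E₁)/kT] = 0.807.
⇒ (E₂−E₁)/kT = ln(1/0.807) = ln(1.239) = 0.2143.
kT = 1ε / 0.2143 = 4.7 ε.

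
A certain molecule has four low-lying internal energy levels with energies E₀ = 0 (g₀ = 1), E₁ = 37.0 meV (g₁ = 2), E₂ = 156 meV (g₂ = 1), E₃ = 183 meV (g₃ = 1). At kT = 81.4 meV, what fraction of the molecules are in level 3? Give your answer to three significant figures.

Eᵢ/kT = 0, 0.45455, 1.9165, 2.2482.
Z = Σ gᵢe^(−Eᵢ/kT) = 1·e^(−0) + 2·e^(−0.45455) + 1·e^(−1.9165) + 1·e^(−2.2482) = 1.0000 + 1.2695 + 0.14712 + 0.10559 = 2.5222.
P₃ = g₃ e^(−E₃/kT) / Z = 0.10559/2.5222 = 0.0419.

0.0419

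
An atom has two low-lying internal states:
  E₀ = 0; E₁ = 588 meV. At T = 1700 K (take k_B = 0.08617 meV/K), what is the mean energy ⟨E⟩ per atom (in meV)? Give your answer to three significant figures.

k_BT = 0.08617 × 1700 K = 146.49 meV.
Eᵢ/kT = 0, 4.0139.
Z = Σ e^(−Eᵢ/kT) = e^(−0) + e^(−4.0139) = 1.0000 + 0.018063 = 1.0181.
⟨E⟩ = Σ Eᵢ e^(−Eᵢ/kT) / Z = (0·1.0000 + 588·0.018063) / 1.0181 = 10.4 meV.

10.4 meV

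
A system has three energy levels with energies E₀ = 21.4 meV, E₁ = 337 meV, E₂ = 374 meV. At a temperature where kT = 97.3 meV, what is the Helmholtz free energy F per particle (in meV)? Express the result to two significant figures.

15 meV

Eᵢ/kT = 0.2199, 3.464, 3.844.
Z = Σ e^(−Eᵢ/kT) = e^(−0.2199) + e^(−3.464) + e^(−3.844) = 0.8026 + 0.03130 + 0.02141 = 0.8553.
F = −kT ln Z = −97.3 × ln(0.8553) = −97.3 × -0.1563 = 15 meV.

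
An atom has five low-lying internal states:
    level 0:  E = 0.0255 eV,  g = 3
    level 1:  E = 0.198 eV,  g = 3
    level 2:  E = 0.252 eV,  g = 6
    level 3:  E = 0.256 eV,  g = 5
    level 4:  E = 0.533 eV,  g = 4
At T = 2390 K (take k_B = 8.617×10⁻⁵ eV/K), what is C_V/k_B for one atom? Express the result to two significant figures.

k_BT = 8.617×10⁻⁵ × 2390 K = 0.2059 eV.
Eᵢ/kT = 0.1238, 0.9616, 1.224, 1.243, 2.589.
Z = Σ gᵢe^(−Eᵢ/kT) = 3·e^(−0.1238) + 3·e^(−0.9616) + 6·e^(−1.224) + 5·e^(−1.243) + 4·e^(−2.589) = 2.651 + 1.147 + 1.764 + 1.443 + 0.3004 = 7.305.
⟨E⟩ = 0.1737 eV, ⟨E²⟩ = 0.04635 eV².
C_V/k_B = (⟨E²⟩ − ⟨E⟩²)/(kT)² = (0.04635 − 0.03017)/0.04239 = 0.38.

0.38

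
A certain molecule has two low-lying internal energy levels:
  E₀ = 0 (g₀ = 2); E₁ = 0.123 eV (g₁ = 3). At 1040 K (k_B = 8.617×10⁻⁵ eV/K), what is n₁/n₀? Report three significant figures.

k_BT = 8.617×10⁻⁵ × 1040 K = 0.089617 eV.
n₁/n₀ = (g₁/g₀) exp[−(E₁−E₀)/kT] = (3/2) × exp(−(0.123 eV)/(0.089617 eV)) = (3/2) × exp(-1.3725) = 0.380.

0.380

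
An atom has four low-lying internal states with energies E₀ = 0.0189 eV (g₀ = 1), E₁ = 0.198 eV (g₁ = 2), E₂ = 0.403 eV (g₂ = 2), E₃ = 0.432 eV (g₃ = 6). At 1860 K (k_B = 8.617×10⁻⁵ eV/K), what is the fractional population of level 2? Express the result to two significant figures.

k_BT = 8.617×10⁻⁵ × 1860 K = 0.1603 eV.
Eᵢ/kT = 0.1179, 1.235, 2.514, 2.695.
Z = Σ gᵢe^(−Eᵢ/kT) = 1·e^(−0.1179) + 2·e^(−1.235) + 2·e^(−2.514) + 6·e^(−2.695) = 0.8888 + 0.5817 + 0.1619 + 0.4053 = 2.038.
P₂ = g₂ e^(−E₂/kT) / Z = 0.1619/2.038 = 0.079.

0.079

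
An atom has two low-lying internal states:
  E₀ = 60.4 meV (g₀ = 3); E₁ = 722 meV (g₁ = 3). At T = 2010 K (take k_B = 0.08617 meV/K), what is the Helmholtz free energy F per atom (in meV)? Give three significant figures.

-134 meV

k_BT = 0.08617 × 2010 K = 173.20 meV.
Eᵢ/kT = 0.34873, 4.1686.
Z = Σ gᵢe^(−Eᵢ/kT) = 3·e^(−0.34873) + 3·e^(−4.1686) = 2.1168 + 0.046422 = 2.1632.
F = −kT ln Z = −173.20 × ln(2.1632) = −173.20 × 0.77159 = -134 meV.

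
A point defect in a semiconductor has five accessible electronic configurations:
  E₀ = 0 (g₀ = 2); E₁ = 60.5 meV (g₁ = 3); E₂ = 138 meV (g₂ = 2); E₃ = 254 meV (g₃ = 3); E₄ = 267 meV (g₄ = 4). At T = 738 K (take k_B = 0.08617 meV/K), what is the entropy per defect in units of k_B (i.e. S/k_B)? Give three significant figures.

k_BT = 0.08617 × 738 K = 63.593 meV.
Eᵢ/kT = 0, 0.95136, 2.1701, 3.9942, 4.1986.
Z = Σ gᵢe^(−Eᵢ/kT) = 2·e^(−0) + 3·e^(−0.95136) + 2·e^(−2.1701) + 3·e^(−3.9942) + 4·e^(−4.1986) = 2.0000 + 1.1586 + 0.22833 + 0.055267 + 0.060066 = 3.5023.
⟨E⟩ = Σ EᵢPᵢ = 37.598 meV.
S/k_B = ln Z + ⟨E⟩/kT = ln(3.5023) + 37.598/63.593 = 1.2534 + 0.59123 = 1.84.

1.84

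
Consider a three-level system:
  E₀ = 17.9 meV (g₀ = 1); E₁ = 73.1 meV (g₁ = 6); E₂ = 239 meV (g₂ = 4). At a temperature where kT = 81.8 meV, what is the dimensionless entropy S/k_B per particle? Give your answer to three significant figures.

2.11

Eᵢ/kT = 0.21883, 0.89364, 2.9218.
Z = Σ gᵢe^(−Eᵢ/kT) = 1·e^(−0.21883) + 6·e^(−0.89364) + 4·e^(−2.9218) = 0.80346 + 2.4550 + 0.21535 = 3.4738.
⟨E⟩ = Σ EᵢPᵢ = 70.618 meV.
S/k_B = ln Z + ⟨E⟩/kT = ln(3.4738) + 70.618/81.8 = 1.2452 + 0.86330 = 2.11.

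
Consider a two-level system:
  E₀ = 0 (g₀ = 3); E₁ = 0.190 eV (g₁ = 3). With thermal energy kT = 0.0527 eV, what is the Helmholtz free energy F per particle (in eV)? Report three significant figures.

-0.0593 eV

Eᵢ/kT = 0, 3.6053.
Z = Σ gᵢe^(−Eᵢ/kT) = 3·e^(−0) + 3·e^(−3.6053) = 3.0000 + 0.081538 = 3.0815.
F = −kT ln Z = −0.0527 × ln(3.0815) = −0.0527 × 1.1254 = -0.0593 eV.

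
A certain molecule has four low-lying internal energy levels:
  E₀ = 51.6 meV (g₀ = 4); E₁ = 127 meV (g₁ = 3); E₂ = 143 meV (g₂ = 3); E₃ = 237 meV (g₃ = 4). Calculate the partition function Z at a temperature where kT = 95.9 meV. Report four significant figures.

Eᵢ/kT = 0.538060, 1.32430, 1.49114, 2.47132.
Z = Σ gᵢe^(−Eᵢ/kT) = 4·e^(−0.538060) + 3·e^(−1.32430) + 3·e^(−1.49114) + 4·e^(−2.47132) = 2.33552 + 0.797967 + 0.675348 + 0.337893 = 4.14673.

Z = 4.147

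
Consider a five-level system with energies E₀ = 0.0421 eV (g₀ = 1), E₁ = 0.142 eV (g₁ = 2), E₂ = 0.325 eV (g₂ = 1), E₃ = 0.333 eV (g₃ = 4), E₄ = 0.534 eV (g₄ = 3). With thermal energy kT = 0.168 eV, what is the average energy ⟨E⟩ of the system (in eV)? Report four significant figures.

Eᵢ/kT = 0.250595, 0.845238, 1.93452, 1.98214, 3.17857.
Z = Σ gᵢe^(−Eᵢ/kT) = 1·e^(−0.250595) + 2·e^(−0.845238) + 1·e^(−1.93452) + 4·e^(−1.98214) + 3·e^(−3.17857) = 0.778338 + 0.858910 + 0.144494 + 0.551096 + 0.124935 = 2.45777.
⟨E⟩ = Σ Eᵢ gᵢe^(−Eᵢ/kT) / Z = (0.0421·0.778338 + 0.142·0.858910 + 0.325·0.144494 + 0.333·0.551096 + 0.534·0.124935) / 2.45777 = 0.1839 eV.

0.1839 eV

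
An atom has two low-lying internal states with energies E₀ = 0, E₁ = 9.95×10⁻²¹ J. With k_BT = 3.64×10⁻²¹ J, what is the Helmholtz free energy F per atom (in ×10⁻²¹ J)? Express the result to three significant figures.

Eᵢ/kT = 0, 2.7335.
Z = Σ e^(−Eᵢ/kT) = e^(−0) + e^(−2.7335) = 1.0000 + 0.064991 = 1.0650.
F = −kT ln Z = −3.64 × ln(1.0650) = −3.64 × 0.062975 = -0.229 ×10⁻²¹ J.

-0.229 ×10⁻²¹ J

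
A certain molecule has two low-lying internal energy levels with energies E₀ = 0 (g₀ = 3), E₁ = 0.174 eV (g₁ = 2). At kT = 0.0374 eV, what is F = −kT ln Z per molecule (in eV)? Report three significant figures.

-0.0413 eV

Eᵢ/kT = 0, 4.6524.
Z = Σ gᵢe^(−Eᵢ/kT) = 3·e^(−0) + 2·e^(−4.6524) = 3.0000 + 0.019077 = 3.0191.
F = −kT ln Z = −0.0374 × ln(3.0191) = −0.0374 × 1.1050 = -0.0413 eV.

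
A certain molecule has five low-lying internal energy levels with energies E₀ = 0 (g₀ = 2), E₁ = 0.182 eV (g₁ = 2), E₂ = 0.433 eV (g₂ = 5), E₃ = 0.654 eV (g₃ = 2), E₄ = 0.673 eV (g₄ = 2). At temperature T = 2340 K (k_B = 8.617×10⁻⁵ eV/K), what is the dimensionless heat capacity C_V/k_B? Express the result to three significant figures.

k_BT = 8.617×10⁻⁵ × 2340 K = 0.20164 eV.
Eᵢ/kT = 0, 0.90260, 2.1474, 3.2434, 3.3376.
Z = Σ gᵢe^(−Eᵢ/kT) = 2·e^(−0) + 2·e^(−0.90260) + 5·e^(−2.1474) + 2·e^(−3.2434) + 2·e^(−3.3376) = 2.0000 + 0.81103 + 0.58394 + 0.078062 + 0.071044 = 3.5441.
⟨E⟩ = 0.14089 eV, ⟨E²⟩ = 0.056972 eV².
C_V/k_B = (⟨E²⟩ − ⟨E⟩²)/(kT)² = (0.056972 − 0.019850)/0.040659 = 0.913.

0.913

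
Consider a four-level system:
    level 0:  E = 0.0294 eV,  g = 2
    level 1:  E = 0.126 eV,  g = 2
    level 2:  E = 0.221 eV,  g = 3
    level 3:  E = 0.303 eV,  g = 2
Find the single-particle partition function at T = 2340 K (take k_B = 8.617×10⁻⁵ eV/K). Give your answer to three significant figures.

Z = 4.25

k_BT = 8.617×10⁻⁵ × 2340 K = 0.20164 eV.
Eᵢ/kT = 0.14580, 0.62488, 1.0960, 1.5027.
Z = Σ gᵢe^(−Eᵢ/kT) = 2·e^(−0.14580) + 2·e^(−0.62488) + 3·e^(−1.0960) + 2·e^(−1.5027) = 1.7287 + 1.0707 + 1.0026 + 0.44506 = 4.2471.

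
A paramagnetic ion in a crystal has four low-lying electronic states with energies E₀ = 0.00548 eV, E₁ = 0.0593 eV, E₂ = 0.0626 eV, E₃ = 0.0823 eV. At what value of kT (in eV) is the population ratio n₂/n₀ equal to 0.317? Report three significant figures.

n₂/n₀ = exp[−(E₂−E₀)/kT] = 0.317.
⇒ (E₂−E₀)/kT = ln(1/0.317) = ln(3.1546) = 1.1489.
kT = 0.05712 eV / 1.1489 = 0.0497 eV.

0.0497 eV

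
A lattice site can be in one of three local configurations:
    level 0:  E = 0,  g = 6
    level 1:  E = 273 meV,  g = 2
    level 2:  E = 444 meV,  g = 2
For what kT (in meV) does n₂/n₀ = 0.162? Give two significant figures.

620 meV

n₂/n₀ = (g₂/g₀) exp[−(E₂−E₀)/kT] = 0.162.
⇒ (E₂−E₀)/kT = ln((2/6)/0.162) = ln(2.058) = 0.7217.
kT = 444 meV / 0.7217 = 620 meV.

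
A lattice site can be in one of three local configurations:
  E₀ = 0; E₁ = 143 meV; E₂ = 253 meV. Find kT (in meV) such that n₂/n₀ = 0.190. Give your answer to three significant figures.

152 meV

n₂/n₀ = exp[−(E₂−E₀)/kT] = 0.190.
⇒ (E₂−E₀)/kT = ln(1/0.190) = ln(5.2632) = 1.6607.
kT = 253 meV / 1.6607 = 152 meV.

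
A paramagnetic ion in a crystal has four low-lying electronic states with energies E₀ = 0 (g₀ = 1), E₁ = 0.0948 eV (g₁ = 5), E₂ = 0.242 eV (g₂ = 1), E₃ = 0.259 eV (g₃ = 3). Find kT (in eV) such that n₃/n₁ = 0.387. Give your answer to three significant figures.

n₃/n₁ = (g₃/g₁) exp[−(E₃−E₁)/kT] = 0.387.
⇒ (E₃−E₁)/kT = ln((3/5)/0.387) = ln(1.5504) = 0.43851.
kT = 0.1642 eV / 0.43851 = 0.374 eV.

0.374 eV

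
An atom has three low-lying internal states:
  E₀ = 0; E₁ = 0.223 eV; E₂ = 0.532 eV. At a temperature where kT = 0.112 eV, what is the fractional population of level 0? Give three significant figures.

Eᵢ/kT = 0, 1.9911, 4.7500.
Z = Σ e^(−Eᵢ/kT) = e^(−0) + e^(−1.9911) + e^(−4.7500) = 1.0000 + 0.13655 + 0.0086517 = 1.1452.
P₀ = e^(−E₀/kT) / Z = 1.0000/1.1452 = 0.873.

0.873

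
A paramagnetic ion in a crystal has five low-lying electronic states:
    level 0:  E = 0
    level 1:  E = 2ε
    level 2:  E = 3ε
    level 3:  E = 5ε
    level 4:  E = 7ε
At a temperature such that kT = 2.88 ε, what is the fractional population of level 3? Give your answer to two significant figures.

0.083

Eᵢ/kT = 0, 0.6944, 1.042, 1.736, 2.431.
Z = Σ e^(−Eᵢ/kT) = e^(−0) + e^(−0.6944) + e^(−1.042) + e^(−1.736) + e^(−2.431) = 1.000 + 0.4994 + 0.3527 + 0.1762 + 0.08795 = 2.116.
P₃ = e^(−E₃/kT) / Z = 0.1762/2.116 = 0.083.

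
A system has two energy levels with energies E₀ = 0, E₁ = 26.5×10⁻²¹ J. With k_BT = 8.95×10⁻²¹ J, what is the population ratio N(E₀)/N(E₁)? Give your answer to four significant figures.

n₀/n₁ = exp[−(E₀−E₁)/kT] = exp(−(-26.5 ×10⁻²¹ J)/(8.95 ×10⁻²¹ J)) = exp(2.96089) = 19.32.

19.32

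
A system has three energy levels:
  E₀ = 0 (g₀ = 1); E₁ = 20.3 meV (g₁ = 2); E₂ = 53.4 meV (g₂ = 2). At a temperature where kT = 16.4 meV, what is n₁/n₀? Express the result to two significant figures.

0.58

n₁/n₀ = (g₁/g₀) exp[−(E₁−E₀)/kT] = (2/1) × exp(−(20.3 meV)/(16.4 meV)) = (2/1) × exp(-1.238) = 0.58.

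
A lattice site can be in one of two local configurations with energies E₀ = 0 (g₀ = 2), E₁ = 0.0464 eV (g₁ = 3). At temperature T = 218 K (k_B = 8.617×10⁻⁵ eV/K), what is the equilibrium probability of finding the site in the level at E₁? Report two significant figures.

k_BT = 8.617×10⁻⁵ × 218 K = 0.01879 eV.
Eᵢ/kT = 0, 2.469.
Z = Σ gᵢe^(−Eᵢ/kT) = 2·e^(−0) + 3·e^(−2.469) = 2.000 + 0.2540 = 2.254.
P₁ = g₁ e^(−E₁/kT) / Z = 0.2540/2.254 = 0.11.

0.11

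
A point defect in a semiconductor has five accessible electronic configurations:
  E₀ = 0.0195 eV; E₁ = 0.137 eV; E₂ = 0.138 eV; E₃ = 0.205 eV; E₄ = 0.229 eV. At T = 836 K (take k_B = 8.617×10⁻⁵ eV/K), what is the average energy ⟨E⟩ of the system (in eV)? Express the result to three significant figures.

k_BT = 8.617×10⁻⁵ × 836 K = 0.072038 eV.
Eᵢ/kT = 0.27069, 1.9018, 1.9157, 2.8457, 3.1789.
Z = Σ e^(−Eᵢ/kT) = e^(−0.27069) + e^(−1.9018) + e^(−1.9157) + e^(−2.8457) + e^(−3.1789) = 0.76285 + 0.14930 + 0.14724 + 0.058094 + 0.041631 = 1.1591.
⟨E⟩ = Σ Eᵢ e^(−Eᵢ/kT) / Z = (0.0195·0.76285 + 0.137·0.14930 + 0.138·0.14724 + 0.205·0.058094 + 0.229·0.041631) / 1.1591 = 0.0665 eV.

0.0665 eV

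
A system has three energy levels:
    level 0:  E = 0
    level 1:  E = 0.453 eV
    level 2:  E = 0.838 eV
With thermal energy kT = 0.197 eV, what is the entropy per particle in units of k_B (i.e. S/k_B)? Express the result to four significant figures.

0.3696

Eᵢ/kT = 0, 2.29949, 4.25381.
Z = Σ e^(−Eᵢ/kT) = e^(−0) + e^(−2.29949) + e^(−4.25381) = 1.00000 + 0.100310 + 0.0142100 = 1.11452.
⟨E⟩ = Σ EᵢPᵢ = 0.0514557 eV.
S/k_B = ln Z + ⟨E⟩/kT = ln(1.11452) + 0.0514557/0.197 = 0.108424 + 0.261196 = 0.3696.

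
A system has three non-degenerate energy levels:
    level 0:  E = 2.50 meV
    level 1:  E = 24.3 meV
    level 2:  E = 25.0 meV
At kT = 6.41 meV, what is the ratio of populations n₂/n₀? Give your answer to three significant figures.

0.0299

n₂/n₀ = exp[−(E₂−E₀)/kT] = exp(−(22.50 meV)/(6.41 meV)) = exp(-3.5101) = 0.0299.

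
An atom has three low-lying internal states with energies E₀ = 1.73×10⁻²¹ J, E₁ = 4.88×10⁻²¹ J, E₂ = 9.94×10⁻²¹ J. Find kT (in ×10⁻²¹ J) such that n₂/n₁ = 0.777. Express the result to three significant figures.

n₂/n₁ = exp[−(E₂−E₁)/kT] = 0.777.
⇒ (E₂−E₁)/kT = ln(1/0.777) = ln(1.2870) = 0.25231.
kT = 5.06 ×10⁻²¹ J / 0.25231 = 20.1 ×10⁻²¹ J.

20.1 ×10⁻²¹ J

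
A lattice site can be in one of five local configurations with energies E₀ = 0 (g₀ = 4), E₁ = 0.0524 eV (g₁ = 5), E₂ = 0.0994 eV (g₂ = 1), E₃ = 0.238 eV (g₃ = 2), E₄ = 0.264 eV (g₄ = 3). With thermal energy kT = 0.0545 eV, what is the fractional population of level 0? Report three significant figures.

Eᵢ/kT = 0, 0.96147, 1.8239, 4.3670, 4.8440.
Z = Σ gᵢe^(−Eᵢ/kT) = 4·e^(−0) + 5·e^(−0.96147) + 1·e^(−1.8239) + 2·e^(−4.3670) + 3·e^(−4.8440) = 4.0000 + 1.9117 + 0.16140 + 0.025379 + 0.023626 = 6.1221.
P₀ = g₀ e^(−E₀/kT) / Z = 4.0000/6.1221 = 0.653.

0.653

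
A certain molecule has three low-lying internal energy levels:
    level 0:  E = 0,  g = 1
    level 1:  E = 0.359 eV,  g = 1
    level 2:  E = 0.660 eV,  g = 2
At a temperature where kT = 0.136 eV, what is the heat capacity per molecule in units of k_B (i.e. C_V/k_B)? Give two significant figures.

Eᵢ/kT = 0, 2.640, 4.853.
Z = Σ gᵢe^(−Eᵢ/kT) = 1·e^(−0) + 1·e^(−2.640) + 2·e^(−4.853) = 1.000 + 0.07136 + 0.01561 = 1.087.
⟨E⟩ = 0.03305 eV, ⟨E²⟩ = 0.01472 eV².
C_V/k_B = (⟨E²⟩ − ⟨E⟩²)/(kT)² = (0.01472 − 0.001092)/0.01850 = 0.74.

0.74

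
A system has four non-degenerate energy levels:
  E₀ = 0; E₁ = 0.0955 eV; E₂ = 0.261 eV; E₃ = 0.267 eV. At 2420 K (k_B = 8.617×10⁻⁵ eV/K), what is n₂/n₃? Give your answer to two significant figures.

1.0

k_BT = 8.617×10⁻⁵ × 2420 K = 0.2085 eV.
n₂/n₃ = exp[−(E₂−E₃)/kT] = exp(−(-0.006 eV)/(0.2085 eV)) = exp(0.02878) = 1.0.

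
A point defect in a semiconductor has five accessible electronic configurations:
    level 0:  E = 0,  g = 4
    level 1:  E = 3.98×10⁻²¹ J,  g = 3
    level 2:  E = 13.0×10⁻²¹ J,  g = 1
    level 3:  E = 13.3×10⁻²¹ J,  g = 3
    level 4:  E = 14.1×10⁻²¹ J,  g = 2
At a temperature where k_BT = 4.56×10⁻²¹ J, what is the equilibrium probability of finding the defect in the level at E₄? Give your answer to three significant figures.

0.0163

Eᵢ/kT = 0, 0.87281, 2.8509, 2.9167, 3.0921.
Z = Σ gᵢe^(−Eᵢ/kT) = 4·e^(−0) + 3·e^(−0.87281) + 1·e^(−2.8509) + 3·e^(−2.9167) + 2·e^(−3.0921) = 4.0000 + 1.2533 + 0.057792 + 0.16234 + 0.090813 = 5.5642.
P₄ = g₄ e^(−E₄/kT) / Z = 0.090813/5.5642 = 0.0163.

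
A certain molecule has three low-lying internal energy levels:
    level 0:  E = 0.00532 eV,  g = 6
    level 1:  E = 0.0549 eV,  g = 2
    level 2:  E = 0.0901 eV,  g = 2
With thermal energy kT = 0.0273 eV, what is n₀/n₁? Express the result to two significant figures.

n₀/n₁ = (g₀/g₁) exp[−(E₀−E₁)/kT] = (6/2) × exp(−(-0.04958 eV)/(0.0273 eV)) = (6/2) × exp(1.816) = 18.

18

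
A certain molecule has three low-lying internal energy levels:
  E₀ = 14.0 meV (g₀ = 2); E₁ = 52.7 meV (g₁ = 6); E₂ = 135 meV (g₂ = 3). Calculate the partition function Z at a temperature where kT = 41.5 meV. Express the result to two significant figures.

Z = 3.2

Eᵢ/kT = 0.3373, 1.270, 3.253.
Z = Σ gᵢe^(−Eᵢ/kT) = 2·e^(−0.3373) + 6·e^(−1.270) + 3·e^(−3.253) = 1.427 + 1.685 + 0.1160 = 3.228.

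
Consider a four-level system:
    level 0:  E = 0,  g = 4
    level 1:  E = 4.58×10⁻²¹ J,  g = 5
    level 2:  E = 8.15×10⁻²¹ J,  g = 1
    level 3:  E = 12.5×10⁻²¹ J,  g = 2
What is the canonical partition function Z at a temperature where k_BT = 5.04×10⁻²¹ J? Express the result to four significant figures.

Eᵢ/kT = 0, 0.908730, 1.61706, 2.48016.
Z = Σ gᵢe^(−Eᵢ/kT) = 4·e^(−0) + 5·e^(−0.908730) + 1·e^(−1.61706) + 2·e^(−2.48016) = 4.00000 + 2.01518 + 0.198481 + 0.167460 = 6.38112.

Z = 6.381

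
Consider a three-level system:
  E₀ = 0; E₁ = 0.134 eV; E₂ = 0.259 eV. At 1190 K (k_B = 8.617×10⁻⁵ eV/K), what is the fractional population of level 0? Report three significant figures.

0.740

k_BT = 8.617×10⁻⁵ × 1190 K = 0.10254 eV.
Eᵢ/kT = 0, 1.3068, 2.5258.
Z = Σ e^(−Eᵢ/kT) = e^(−0) + e^(−1.3068) + e^(−2.5258) = 1.0000 + 0.27068 + 0.079994 = 1.3507.
P₀ = e^(−E₀/kT) / Z = 1.0000/1.3507 = 0.740.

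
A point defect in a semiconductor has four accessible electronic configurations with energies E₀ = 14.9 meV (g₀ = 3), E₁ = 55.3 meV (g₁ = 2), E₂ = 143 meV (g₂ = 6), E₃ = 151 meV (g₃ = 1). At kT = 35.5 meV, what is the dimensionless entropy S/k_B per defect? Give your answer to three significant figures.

Eᵢ/kT = 0.41972, 1.5577, 4.0282, 4.2535.
Z = Σ gᵢe^(−Eᵢ/kT) = 3·e^(−0.41972) + 2·e^(−1.5577) + 6·e^(−4.0282) + 1·e^(−4.2535) = 1.9717 + 0.42124 + 0.10684 + 0.014214 = 2.5140.
⟨E⟩ = Σ EᵢPᵢ = 27.883 meV.
S/k_B = ln Z + ⟨E⟩/kT = ln(2.5140) + 27.883/35.5 = 0.92188 + 0.78544 = 1.71.

1.71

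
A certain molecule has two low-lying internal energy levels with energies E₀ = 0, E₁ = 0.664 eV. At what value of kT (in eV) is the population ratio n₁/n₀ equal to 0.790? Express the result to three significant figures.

n₁/n₀ = exp[−(E₁−E₀)/kT] = 0.790.
⇒ (E₁−E₀)/kT = ln(1/0.790) = ln(1.2658) = 0.23570.
kT = 0.664 eV / 0.23570 = 2.82 eV.

2.82 eV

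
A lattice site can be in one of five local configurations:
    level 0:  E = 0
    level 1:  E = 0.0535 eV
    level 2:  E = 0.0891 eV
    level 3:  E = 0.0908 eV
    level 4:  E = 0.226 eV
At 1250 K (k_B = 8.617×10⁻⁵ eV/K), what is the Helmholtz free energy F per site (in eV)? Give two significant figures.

-0.10 eV

k_BT = 8.617×10⁻⁵ × 1250 K = 0.1077 eV.
Eᵢ/kT = 0, 0.4968, 0.8273, 0.8431, 2.098.
Z = Σ e^(−Eᵢ/kT) = e^(−0) + e^(−0.4968) + e^(−0.8273) + e^(−0.8431) + e^(−2.098) = 1.000 + 0.6085 + 0.4372 + 0.4304 + 0.1227 = 2.599.
F = −kT ln Z = −0.1077 × ln(2.599) = −0.1077 × 0.9551 = -0.10 eV.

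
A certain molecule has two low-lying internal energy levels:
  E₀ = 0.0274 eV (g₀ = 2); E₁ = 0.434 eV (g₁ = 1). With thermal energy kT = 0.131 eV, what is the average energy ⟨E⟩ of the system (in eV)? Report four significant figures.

0.03632 eV

Eᵢ/kT = 0.209160, 3.31298.
Z = Σ gᵢe^(−Eᵢ/kT) = 2·e^(−0.209160) + 1·e^(−3.31298) = 1.62253 + 0.0364075 = 1.65894.
⟨E⟩ = Σ Eᵢ gᵢe^(−Eᵢ/kT) / Z = (0.0274·1.62253 + 0.434·0.0364075) / 1.65894 = 0.03632 eV.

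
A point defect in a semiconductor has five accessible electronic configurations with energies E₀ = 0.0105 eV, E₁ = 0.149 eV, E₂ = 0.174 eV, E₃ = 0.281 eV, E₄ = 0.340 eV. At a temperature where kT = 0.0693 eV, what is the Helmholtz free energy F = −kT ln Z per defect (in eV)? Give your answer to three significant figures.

-0.00545 eV

Eᵢ/kT = 0.15152, 2.1501, 2.5108, 4.0548, 4.9062.
Z = Σ e^(−Eᵢ/kT) = e^(−0.15152) + e^(−2.1501) + e^(−2.5108) + e^(−4.0548) + e^(−4.9062) = 0.85940 + 0.11647 + 0.081203 + 0.017339 + 0.0074006 = 1.0818.
F = −kT ln Z = −0.0693 × ln(1.0818) = −0.0693 × 0.078626 = -0.00545 eV.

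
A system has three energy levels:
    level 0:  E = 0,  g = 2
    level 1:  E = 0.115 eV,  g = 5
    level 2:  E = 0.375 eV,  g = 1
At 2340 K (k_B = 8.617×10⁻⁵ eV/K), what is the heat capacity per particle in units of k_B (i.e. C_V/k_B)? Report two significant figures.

0.15

k_BT = 8.617×10⁻⁵ × 2340 K = 0.2016 eV.
Eᵢ/kT = 0, 0.5704, 1.860.
Z = Σ gᵢe^(−Eᵢ/kT) = 2·e^(−0) + 5·e^(−0.5704) + 1·e^(−1.860) = 2.000 + 2.826 + 0.1557 = 4.982.
⟨E⟩ = 0.07695 eV, ⟨E²⟩ = 0.01190 eV².
C_V/k_B = (⟨E²⟩ − ⟨E⟩²)/(kT)² = (0.01190 − 0.005921)/0.04064 = 0.15.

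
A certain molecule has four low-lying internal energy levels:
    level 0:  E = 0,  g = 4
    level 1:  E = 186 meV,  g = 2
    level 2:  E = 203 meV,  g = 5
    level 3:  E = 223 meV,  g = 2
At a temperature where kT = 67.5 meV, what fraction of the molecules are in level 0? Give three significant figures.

0.899

Eᵢ/kT = 0, 2.7556, 3.0074, 3.3037.
Z = Σ gᵢe^(−Eᵢ/kT) = 4·e^(−0) + 2·e^(−2.7556) + 5·e^(−3.0074) + 2·e^(−3.3037) = 4.0000 + 0.12714 + 0.24710 + 0.073494 = 4.4477.
P₀ = g₀ e^(−E₀/kT) / Z = 4.0000/4.4477 = 0.899.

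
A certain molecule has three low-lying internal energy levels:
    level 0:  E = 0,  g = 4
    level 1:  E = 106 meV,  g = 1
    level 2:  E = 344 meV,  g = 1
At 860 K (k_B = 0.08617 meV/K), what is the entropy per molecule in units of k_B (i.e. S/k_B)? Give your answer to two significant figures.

k_BT = 0.08617 × 860 K = 74.11 meV.
Eᵢ/kT = 0, 1.430, 4.642.
Z = Σ gᵢe^(−Eᵢ/kT) = 4·e^(−0) + 1·e^(−1.430) + 1·e^(−4.642) = 4.000 + 0.2393 + 0.009638 = 4.249.
⟨E⟩ = Σ EᵢPᵢ = 6.750 meV.
S/k_B = ln Z + ⟨E⟩/kT = ln(4.249) + 6.750/74.11 = 1.447 + 0.09108 = 1.5.

1.5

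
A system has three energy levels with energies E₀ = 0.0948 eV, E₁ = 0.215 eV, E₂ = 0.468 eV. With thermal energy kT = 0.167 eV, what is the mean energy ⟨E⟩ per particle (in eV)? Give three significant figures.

Eᵢ/kT = 0.56766, 1.2874, 2.8024.
Z = Σ e^(−Eᵢ/kT) = e^(−0.56766) + e^(−1.2874) + e^(−2.8024) = 0.56685 + 0.27599 + 0.060664 = 0.90350.
⟨E⟩ = Σ Eᵢ e^(−Eᵢ/kT) / Z = (0.0948·0.56685 + 0.215·0.27599 + 0.468·0.060664) / 0.90350 = 0.157 eV.

0.157 eV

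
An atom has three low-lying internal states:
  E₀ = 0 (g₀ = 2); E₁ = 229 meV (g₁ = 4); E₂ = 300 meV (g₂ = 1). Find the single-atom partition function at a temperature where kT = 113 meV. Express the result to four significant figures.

Eᵢ/kT = 0, 2.02655, 2.65487.
Z = Σ gᵢe^(−Eᵢ/kT) = 2·e^(−0) + 4·e^(−2.02655) + 1·e^(−2.65487) = 2.00000 + 0.527158 + 0.0703080 = 2.59747.

Z = 2.597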